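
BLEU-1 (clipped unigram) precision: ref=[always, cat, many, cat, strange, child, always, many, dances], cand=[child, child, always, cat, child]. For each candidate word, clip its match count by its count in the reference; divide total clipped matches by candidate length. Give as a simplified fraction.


Reference word counts: {'always': 2, 'cat': 2, 'child': 1, 'dances': 1, 'many': 2, 'strange': 1}
Checking each candidate word (with clipping):
  'child' -> in reference (ref count 1, used 1/1) -> match (matches: 1)
  'child' -> ref count 1 already used up (1/1) -> clipped, no match (matches: 1)
  'always' -> in reference (ref count 2, used 1/2) -> match (matches: 2)
  'cat' -> in reference (ref count 2, used 1/2) -> match (matches: 3)
  'child' -> ref count 1 already used up (1/1) -> clipped, no match (matches: 3)
Clipped matches: 3, Candidate length: 5
Precision = 3/5

3/5


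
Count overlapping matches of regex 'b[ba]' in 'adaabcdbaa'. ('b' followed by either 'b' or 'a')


Pattern: b[ba] means 'b' followed by either 'b' or 'a'.
Scanning 'adaabcdbaa' position-by-position:
  Pos 0: window 'ad' -> no
  Pos 1: window 'da' -> no
  Pos 2: window 'aa' -> no
  Pos 3: window 'ab' -> no
  Pos 4: window 'bc' -> no
  Pos 5: window 'cd' -> no
  Pos 6: window 'db' -> no
  Pos 7: window 'ba' -> MATCH
  Pos 8: window 'aa' -> no
  Pos 9: window 'a' -> no
Total matches: 1

1


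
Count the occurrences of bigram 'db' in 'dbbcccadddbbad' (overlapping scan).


Scanning 'dbbcccadddbbad' for bigram 'db':
  Position 0: 'db' -> MATCH
  Position 1: 'bb' -> no
  Position 2: 'bc' -> no
  Position 3: 'cc' -> no
  Position 4: 'cc' -> no
  Position 5: 'ca' -> no
  Position 6: 'ad' -> no
  Position 7: 'dd' -> no
  Position 8: 'dd' -> no
  Position 9: 'db' -> MATCH
  Position 10: 'bb' -> no
  Position 11: 'ba' -> no
  Position 12: 'ad' -> no
Total matches: 2

2


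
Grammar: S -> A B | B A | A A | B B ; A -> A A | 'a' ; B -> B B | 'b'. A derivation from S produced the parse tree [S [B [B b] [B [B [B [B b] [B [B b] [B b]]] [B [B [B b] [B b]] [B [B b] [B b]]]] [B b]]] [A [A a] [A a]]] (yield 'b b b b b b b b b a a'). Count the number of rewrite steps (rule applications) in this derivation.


Every bracketed nonterminal node [X ...] in the tree is produced by exactly one rule application.
Reading the tree off as a leftmost derivation:
  Step 1: S  =>  B A   (applied S -> B A)
  Step 2: B A  =>  B B A   (applied B -> B B)
  Step 3: B B A  =>  b B A   (applied B -> b)
  Step 4: b B A  =>  b B B A   (applied B -> B B)
  Step 5: b B B A  =>  b B B B A   (applied B -> B B)
  Step 6: b B B B A  =>  b B B B B A   (applied B -> B B)
  Step 7: b B B B B A  =>  b b B B B A   (applied B -> b)
  Step 8: b b B B B A  =>  b b B B B B A   (applied B -> B B)
  Step 9: b b B B B B A  =>  b b b B B B A   (applied B -> b)
  Step 10: b b b B B B A  =>  b b b b B B A   (applied B -> b)
  Step 11: b b b b B B A  =>  b b b b B B B A   (applied B -> B B)
  Step 12: b b b b B B B A  =>  b b b b B B B B A   (applied B -> B B)
  Step 13: b b b b B B B B A  =>  b b b b b B B B A   (applied B -> b)
  Step 14: b b b b b B B B A  =>  b b b b b b B B A   (applied B -> b)
  Step 15: b b b b b b B B A  =>  b b b b b b B B B A   (applied B -> B B)
  Step 16: b b b b b b B B B A  =>  b b b b b b b B B A   (applied B -> b)
  Step 17: b b b b b b b B B A  =>  b b b b b b b b B A   (applied B -> b)
  Step 18: b b b b b b b b B A  =>  b b b b b b b b b A   (applied B -> b)
  Step 19: b b b b b b b b b A  =>  b b b b b b b b b A A   (applied A -> A A)
  Step 20: b b b b b b b b b A A  =>  b b b b b b b b b a A   (applied A -> a)
  Step 21: b b b b b b b b b a A  =>  b b b b b b b b b a a   (applied A -> a)
Final yield: b b b b b b b b b a a
Total rewrite steps: 21

21


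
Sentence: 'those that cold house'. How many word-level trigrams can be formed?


Word trigrams from [4] words:
  Trigram 1: (those that cold)
  Trigram 2: (that cold house)
Total word trigrams: 4 - 2 = 2

2


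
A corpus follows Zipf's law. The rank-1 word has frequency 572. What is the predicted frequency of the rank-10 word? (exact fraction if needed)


Zipf's law: freq(rank) = f1 / rank
f1 = 572, rank = 10
freq = 572 / 10
GCD(572, 10) = 2
Simplified: 286/5

286/5


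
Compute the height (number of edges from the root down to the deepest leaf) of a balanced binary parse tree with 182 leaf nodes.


In a balanced binary tree with n leaves the deepest leaf is ceil(log2(n)) edges below the root.
log2(182) = 7.5078
ceil(7.5078) = 8
height (edges) = 8

8


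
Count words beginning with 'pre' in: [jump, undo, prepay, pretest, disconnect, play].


Checking each word for prefix 'pre':
  'jump' -> no (count: 0)
  'undo' -> no (count: 0)
  'prepay' -> YES, starts with 'pre' (count: 1)
  'pretest' -> YES, starts with 'pre' (count: 2)
  'disconnect' -> no (count: 2)
  'play' -> no (count: 2)
Total with prefix 'pre': 2

2


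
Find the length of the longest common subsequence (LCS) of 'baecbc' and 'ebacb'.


DP table for LCS of 'baecbc' and 'ebacb':
       e  b  a  c  b
    0  0  0  0  0  0
  b 0  0  1  1  1  1
  a 0  0  1  2  2  2
  e 0  1  1  2  2  2
  c 0  1  1  2  3  3
  b 0  1  2  2  3  4
  c 0  1  2  2  3  4
LCS: 'bacb'
LCS length = 4

4


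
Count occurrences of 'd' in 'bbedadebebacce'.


Scanning 'bbedadebebacce' for 'd':
  Position 3: 'd' -> MATCH (count: 1)
  Position 5: 'd' -> MATCH (count: 2)
Total occurrences of 'd': 2

2


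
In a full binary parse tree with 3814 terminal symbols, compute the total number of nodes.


Leaf nodes (terminals): 3814
Internal nodes = n - 1 = 3814 - 1 = 3813
Total = leaves + internal = 3814 + 3813 = 7627

7627


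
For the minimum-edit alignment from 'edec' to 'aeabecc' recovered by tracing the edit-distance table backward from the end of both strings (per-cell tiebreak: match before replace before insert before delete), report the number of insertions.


Edit distance = 4. Backtracking from cell (4, 7) with preference match > replace > insert > delete,
then listing the resulting alignment 'edec' -> 'aeabecc' left to right:
  Step 1: insert 'a' [insertion #1]
  Step 2: keep 'e'
  Step 3: insert 'a' [insertion #2]
  Step 4: replace d->b
  Step 5: keep 'e'
  Step 6: insert 'c' [insertion #3]
  Step 7: keep 'c'
Total insertions: 3

3


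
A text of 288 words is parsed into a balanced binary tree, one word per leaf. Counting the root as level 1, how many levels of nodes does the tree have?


In a balanced binary tree with n leaves the deepest leaf is ceil(log2(n)) edges below the root,
so counting node levels inclusive of root and leaves gives ceil(log2(n)) + 1 levels.
log2(288) = 8.1699
ceil(8.1699) = 9
levels = 9 + 1 = 10

10


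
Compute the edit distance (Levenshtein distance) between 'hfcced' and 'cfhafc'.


Building DP table for s1='hfcced' (len 6) and s2='cfhafc' (len 6):
       c  f  h  a  f  c
    0  1  2  3  4  5  6
  h 1  1  2  2  3  4  5
  f 2  2  1  2  3  3  4
  c 3  2  2  2  3  4  3
  c 4  3  3  3  3  4  4
  e 5  4  4  4  4  4  5
  d 6  5  5  5  5  5  5
Edit distance = dp[6][6] = 5

5


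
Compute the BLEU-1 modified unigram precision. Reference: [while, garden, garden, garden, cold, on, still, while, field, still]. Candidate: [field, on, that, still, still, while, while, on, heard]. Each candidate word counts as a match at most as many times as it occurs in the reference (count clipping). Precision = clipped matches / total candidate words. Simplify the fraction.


Reference word counts: {'cold': 1, 'field': 1, 'garden': 3, 'on': 1, 'still': 2, 'while': 2}
Checking each candidate word (with clipping):
  'field' -> in reference (ref count 1, used 1/1) -> match (matches: 1)
  'on' -> in reference (ref count 1, used 1/1) -> match (matches: 2)
  'that' -> not in reference -> no match (matches: 2)
  'still' -> in reference (ref count 2, used 1/2) -> match (matches: 3)
  'still' -> in reference (ref count 2, used 2/2) -> match (matches: 4)
  'while' -> in reference (ref count 2, used 1/2) -> match (matches: 5)
  'while' -> in reference (ref count 2, used 2/2) -> match (matches: 6)
  'on' -> ref count 1 already used up (1/1) -> clipped, no match (matches: 6)
  'heard' -> not in reference -> no match (matches: 6)
Clipped matches: 6, Candidate length: 9
Precision = 6/9 = 2/3

2/3


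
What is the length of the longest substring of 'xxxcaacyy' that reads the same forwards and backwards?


Scanning 'xxxcaacyy' for palindromic substrings.
Substring at positions 3-6: 'caac'.
Check: reverse('caac') = 'caac' -> palindrome confirmed.
Neighbouring characters ('x' / 'y') break symmetry, so it cannot extend further.
No longer palindromic substring exists; longest length = 4

4


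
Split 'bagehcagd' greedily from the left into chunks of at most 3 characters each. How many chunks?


'bagehcagd' has 9 characters.
Chunking with max size 3:
  Chunk 1: 'bag' (positions 0-2)
  Chunk 2: 'ehc' (positions 3-5)
  Chunk 3: 'agd' (positions 6-8)
Total chunks: ceil(9 / 3) = 3

3


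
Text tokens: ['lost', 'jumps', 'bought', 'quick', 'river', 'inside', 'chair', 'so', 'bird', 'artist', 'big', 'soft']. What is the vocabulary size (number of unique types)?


Listing all tokens and tracking unique types:
  Token 1: 'lost' -> NEW (unique so far: 1)
  Token 2: 'jumps' -> NEW (unique so far: 2)
  Token 3: 'bought' -> NEW (unique so far: 3)
  Token 4: 'quick' -> NEW (unique so far: 4)
  Token 5: 'river' -> NEW (unique so far: 5)
  Token 6: 'inside' -> NEW (unique so far: 6)
  Token 7: 'chair' -> NEW (unique so far: 7)
  Token 8: 'so' -> NEW (unique so far: 8)
  Token 9: 'bird' -> NEW (unique so far: 9)
  Token 10: 'artist' -> NEW (unique so far: 10)
  Token 11: 'big' -> NEW (unique so far: 11)
  Token 12: 'soft' -> NEW (unique so far: 12)
Unique types: ('artist', 'big', 'bird', 'bought', 'chair', 'inside', 'jumps', 'lost', 'quick', 'river', 'so', 'soft')
Vocabulary size: 12

12


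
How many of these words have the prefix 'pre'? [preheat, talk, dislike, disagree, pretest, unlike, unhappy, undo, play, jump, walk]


Checking each word for prefix 'pre':
  'preheat' -> YES, starts with 'pre' (count: 1)
  'talk' -> no (count: 1)
  'dislike' -> no (count: 1)
  'disagree' -> no (count: 1)
  'pretest' -> YES, starts with 'pre' (count: 2)
  'unlike' -> no (count: 2)
  'unhappy' -> no (count: 2)
  'undo' -> no (count: 2)
  'play' -> no (count: 2)
  'jump' -> no (count: 2)
  'walk' -> no (count: 2)
Total with prefix 'pre': 2

2


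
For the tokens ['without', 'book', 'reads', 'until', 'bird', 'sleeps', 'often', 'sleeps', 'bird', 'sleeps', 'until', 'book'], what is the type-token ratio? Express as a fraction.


Tokens: 12
Unique types: ('bird', 'book', 'often', 'reads', 'sleeps', 'until', 'without') = 7
TTR = 7/12
Already in lowest terms.

7/12


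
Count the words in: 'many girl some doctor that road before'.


Counting words by splitting on spaces:
  Word 1: 'many'
  Word 2: 'girl'
  Word 3: 'some'
  Word 4: 'doctor'
  Word 5: 'that'
  Word 6: 'road'
  Word 7: 'before'
Total words: 7

7


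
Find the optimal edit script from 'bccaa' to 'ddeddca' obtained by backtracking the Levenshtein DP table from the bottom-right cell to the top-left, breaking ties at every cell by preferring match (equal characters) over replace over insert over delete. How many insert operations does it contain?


Edit distance = 6. Backtracking from cell (5, 7) with preference match > replace > insert > delete,
then listing the resulting alignment 'bccaa' -> 'ddeddca' left to right:
  Step 1: insert 'd' [insertion #1]
  Step 2: insert 'd' [insertion #2]
  Step 3: replace b->e
  Step 4: replace c->d
  Step 5: replace c->d
  Step 6: replace a->c
  Step 7: keep 'a'
Total insertions: 2

2


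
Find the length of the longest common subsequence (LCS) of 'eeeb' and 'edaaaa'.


DP table for LCS of 'eeeb' and 'edaaaa':
       e  d  a  a  a  a
    0  0  0  0  0  0  0
  e 0  1  1  1  1  1  1
  e 0  1  1  1  1  1  1
  e 0  1  1  1  1  1  1
  b 0  1  1  1  1  1  1
LCS: 'e'
LCS length = 1

1


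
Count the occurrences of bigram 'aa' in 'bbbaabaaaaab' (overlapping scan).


Scanning 'bbbaabaaaaab' for bigram 'aa':
  Position 0: 'bb' -> no
  Position 1: 'bb' -> no
  Position 2: 'ba' -> no
  Position 3: 'aa' -> MATCH
  Position 4: 'ab' -> no
  Position 5: 'ba' -> no
  Position 6: 'aa' -> MATCH
  Position 7: 'aa' -> MATCH
  Position 8: 'aa' -> MATCH
  Position 9: 'aa' -> MATCH
  Position 10: 'ab' -> no
Total matches: 5

5


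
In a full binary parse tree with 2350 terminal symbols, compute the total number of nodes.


Leaf nodes (terminals): 2350
Internal nodes = n - 1 = 2350 - 1 = 2349
Total = leaves + internal = 2350 + 2349 = 4699

4699


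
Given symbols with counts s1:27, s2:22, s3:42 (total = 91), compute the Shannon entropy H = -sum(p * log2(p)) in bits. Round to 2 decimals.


Computing entropy H = -sum(p_i * log2(p_i)):
  s1: p = 27/91 = 0.2967, -p*log2(p) = 0.5201
  s2: p = 22/91 = 0.2418, -p*log2(p) = 0.4952
  s3: p = 42/91 = 0.4615, -p*log2(p) = 0.5148
H = sum of terms = 1.5301
Rounded to 2 decimals: 1.53

1.53


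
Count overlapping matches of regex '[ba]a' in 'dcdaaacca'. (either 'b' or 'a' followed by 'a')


Pattern: [ba]a means either 'b' or 'a' followed by 'a'.
Scanning 'dcdaaacca' position-by-position:
  Pos 0: window 'dc' -> no
  Pos 1: window 'cd' -> no
  Pos 2: window 'da' -> no
  Pos 3: window 'aa' -> MATCH
  Pos 4: window 'aa' -> MATCH
  Pos 5: window 'ac' -> no
  Pos 6: window 'cc' -> no
  Pos 7: window 'ca' -> no
  Pos 8: window 'a' -> no
Total matches: 2

2


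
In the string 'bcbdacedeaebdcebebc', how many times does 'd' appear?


Scanning 'bcbdacedeaebdcebebc' for 'd':
  Position 3: 'd' -> MATCH (count: 1)
  Position 7: 'd' -> MATCH (count: 2)
  Position 12: 'd' -> MATCH (count: 3)
Total occurrences of 'd': 3

3


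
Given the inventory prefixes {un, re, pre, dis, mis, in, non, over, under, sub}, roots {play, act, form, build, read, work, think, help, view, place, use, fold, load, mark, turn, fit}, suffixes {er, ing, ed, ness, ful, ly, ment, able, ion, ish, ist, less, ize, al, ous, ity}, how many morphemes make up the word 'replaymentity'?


Segmenting 'replaymentity' against the inventory:
  're' -> prefix (morpheme 1)
  'play' -> root (morpheme 2)
  'ment' -> suffix (morpheme 3)
  'ity' -> suffix (morpheme 4)
Total morphemes: 4

4


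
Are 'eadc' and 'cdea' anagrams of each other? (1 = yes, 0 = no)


Sort characters of 'eadc': 'acde'
Sort characters of 'cdea': 'acde'
Sorted forms match -> they ARE anagrams
Result: 1

1


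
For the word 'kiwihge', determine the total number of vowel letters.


Scanning each character of 'kiwihge':
  Position 1: 'k' -> consonant (running count: 0)
  Position 2: 'i' -> vowel (running count: 1)
  Position 3: 'w' -> consonant (running count: 1)
  Position 4: 'i' -> vowel (running count: 2)
  Position 5: 'h' -> consonant (running count: 2)
  Position 6: 'g' -> consonant (running count: 2)
  Position 7: 'e' -> vowel (running count: 3)
Total vowels: 3

3


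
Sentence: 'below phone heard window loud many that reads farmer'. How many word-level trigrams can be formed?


Word trigrams from [9] words:
  Trigram 1: (below phone heard)
  Trigram 2: (phone heard window)
  Trigram 3: (heard window loud)
  Trigram 4: (window loud many)
  Trigram 5: (loud many that)
  Trigram 6: (many that reads)
  Trigram 7: (that reads farmer)
Total word trigrams: 9 - 2 = 7

7


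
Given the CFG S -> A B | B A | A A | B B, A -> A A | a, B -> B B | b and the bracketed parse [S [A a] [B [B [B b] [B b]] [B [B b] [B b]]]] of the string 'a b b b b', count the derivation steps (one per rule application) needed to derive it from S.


Every bracketed nonterminal node [X ...] in the tree is produced by exactly one rule application.
Reading the tree off as a leftmost derivation:
  Step 1: S  =>  A B   (applied S -> A B)
  Step 2: A B  =>  a B   (applied A -> a)
  Step 3: a B  =>  a B B   (applied B -> B B)
  Step 4: a B B  =>  a B B B   (applied B -> B B)
  Step 5: a B B B  =>  a b B B   (applied B -> b)
  Step 6: a b B B  =>  a b b B   (applied B -> b)
  Step 7: a b b B  =>  a b b B B   (applied B -> B B)
  Step 8: a b b B B  =>  a b b b B   (applied B -> b)
  Step 9: a b b b B  =>  a b b b b   (applied B -> b)
Final yield: a b b b b
Total rewrite steps: 9

9


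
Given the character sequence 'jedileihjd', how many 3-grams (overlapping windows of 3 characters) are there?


String 'jedileihjd' has length L = 10.
Number of overlapping n-grams = L - n + 1
Substituting: 10 - 3 + 1 = 8

8


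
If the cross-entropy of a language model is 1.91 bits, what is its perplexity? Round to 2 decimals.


Perplexity formula: PP = 2^H
H = 1.91
PP = 2^1.91
Decompose: 2^1.91 = 2^1 * 2^0.91
2^1 = 2, 2^0.91 ~ 1.8790455
PP ~ 2 * 1.8790455 = 3.7580910
Rounded to 2 decimals: 3.76

3.76


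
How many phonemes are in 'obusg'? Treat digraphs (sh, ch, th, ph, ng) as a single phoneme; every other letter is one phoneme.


Parsing 'obusg' greedily, digraphs first:
  'o' -> vowel phoneme (phonemes so far: 1)
  'b' -> consonant phoneme (phonemes so far: 2)
  'u' -> vowel phoneme (phonemes so far: 3)
  's' -> consonant phoneme (phonemes so far: 4)
  'g' -> consonant phoneme (phonemes so far: 5)
Total phonemes: 5

5


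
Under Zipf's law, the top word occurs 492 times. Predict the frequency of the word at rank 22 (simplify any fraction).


Zipf's law: freq(rank) = f1 / rank
f1 = 492, rank = 22
freq = 492 / 22
GCD(492, 22) = 2
Simplified: 246/11

246/11


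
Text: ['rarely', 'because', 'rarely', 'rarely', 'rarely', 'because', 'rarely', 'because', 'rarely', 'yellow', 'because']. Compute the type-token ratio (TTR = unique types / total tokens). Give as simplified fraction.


Tokens: 11
Unique types: ('because', 'rarely', 'yellow') = 3
TTR = 3/11
Already in lowest terms.

3/11


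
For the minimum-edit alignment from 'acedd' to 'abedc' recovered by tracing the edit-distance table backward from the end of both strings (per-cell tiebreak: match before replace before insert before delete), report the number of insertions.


Edit distance = 2. Backtracking from cell (5, 5) with preference match > replace > insert > delete,
then listing the resulting alignment 'acedd' -> 'abedc' left to right:
  Step 1: keep 'a'
  Step 2: replace c->b
  Step 3: keep 'e'
  Step 4: keep 'd'
  Step 5: replace d->c
Total insertions: 0

0


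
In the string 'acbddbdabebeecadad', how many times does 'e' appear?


Scanning 'acbddbdabebeecadad' for 'e':
  Position 9: 'e' -> MATCH (count: 1)
  Position 11: 'e' -> MATCH (count: 2)
  Position 12: 'e' -> MATCH (count: 3)
Total occurrences of 'e': 3

3


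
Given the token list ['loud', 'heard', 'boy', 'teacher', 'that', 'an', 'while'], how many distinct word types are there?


Listing all tokens and tracking unique types:
  Token 1: 'loud' -> NEW (unique so far: 1)
  Token 2: 'heard' -> NEW (unique so far: 2)
  Token 3: 'boy' -> NEW (unique so far: 3)
  Token 4: 'teacher' -> NEW (unique so far: 4)
  Token 5: 'that' -> NEW (unique so far: 5)
  Token 6: 'an' -> NEW (unique so far: 6)
  Token 7: 'while' -> NEW (unique so far: 7)
Unique types: ('an', 'boy', 'heard', 'loud', 'teacher', 'that', 'while')
Vocabulary size: 7

7


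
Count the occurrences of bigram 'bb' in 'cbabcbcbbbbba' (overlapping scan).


Scanning 'cbabcbcbbbbba' for bigram 'bb':
  Position 0: 'cb' -> no
  Position 1: 'ba' -> no
  Position 2: 'ab' -> no
  Position 3: 'bc' -> no
  Position 4: 'cb' -> no
  Position 5: 'bc' -> no
  Position 6: 'cb' -> no
  Position 7: 'bb' -> MATCH
  Position 8: 'bb' -> MATCH
  Position 9: 'bb' -> MATCH
  Position 10: 'bb' -> MATCH
  Position 11: 'ba' -> no
Total matches: 4

4


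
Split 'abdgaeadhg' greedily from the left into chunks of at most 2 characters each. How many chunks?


'abdgaeadhg' has 10 characters.
Chunking with max size 2:
  Chunk 1: 'ab' (positions 0-1)
  Chunk 2: 'dg' (positions 2-3)
  Chunk 3: 'ae' (positions 4-5)
  Chunk 4: 'ad' (positions 6-7)
  Chunk 5: 'hg' (positions 8-9)
Total chunks: ceil(10 / 2) = 5

5


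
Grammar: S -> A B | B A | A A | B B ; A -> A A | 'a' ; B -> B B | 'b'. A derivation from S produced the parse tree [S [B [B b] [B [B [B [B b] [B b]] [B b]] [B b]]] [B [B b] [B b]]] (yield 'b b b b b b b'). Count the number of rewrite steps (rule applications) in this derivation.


Every bracketed nonterminal node [X ...] in the tree is produced by exactly one rule application.
Reading the tree off as a leftmost derivation:
  Step 1: S  =>  B B   (applied S -> B B)
  Step 2: B B  =>  B B B   (applied B -> B B)
  Step 3: B B B  =>  b B B   (applied B -> b)
  Step 4: b B B  =>  b B B B   (applied B -> B B)
  Step 5: b B B B  =>  b B B B B   (applied B -> B B)
  Step 6: b B B B B  =>  b B B B B B   (applied B -> B B)
  Step 7: b B B B B B  =>  b b B B B B   (applied B -> b)
  Step 8: b b B B B B  =>  b b b B B B   (applied B -> b)
  Step 9: b b b B B B  =>  b b b b B B   (applied B -> b)
  Step 10: b b b b B B  =>  b b b b b B   (applied B -> b)
  Step 11: b b b b b B  =>  b b b b b B B   (applied B -> B B)
  Step 12: b b b b b B B  =>  b b b b b b B   (applied B -> b)
  Step 13: b b b b b b B  =>  b b b b b b b   (applied B -> b)
Final yield: b b b b b b b
Total rewrite steps: 13

13


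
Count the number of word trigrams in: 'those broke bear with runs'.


Word trigrams from [5] words:
  Trigram 1: (those broke bear)
  Trigram 2: (broke bear with)
  Trigram 3: (bear with runs)
Total word trigrams: 5 - 2 = 3

3


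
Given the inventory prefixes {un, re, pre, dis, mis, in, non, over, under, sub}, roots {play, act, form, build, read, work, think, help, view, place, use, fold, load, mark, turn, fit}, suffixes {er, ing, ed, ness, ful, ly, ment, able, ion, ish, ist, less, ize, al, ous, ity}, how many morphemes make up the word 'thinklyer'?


Segmenting 'thinklyer' against the inventory:
  'think' -> root (morpheme 1)
  'ly' -> suffix (morpheme 2)
  'er' -> suffix (morpheme 3)
Total morphemes: 3

3


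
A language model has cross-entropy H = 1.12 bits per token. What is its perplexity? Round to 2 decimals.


Perplexity formula: PP = 2^H
H = 1.12
PP = 2^1.12
Decompose: 2^1.12 = 2^1 * 2^0.12
2^1 = 2, 2^0.12 ~ 1.0867349
PP ~ 2 * 1.0867349 = 2.1734698
Rounded to 2 decimals: 2.17

2.17


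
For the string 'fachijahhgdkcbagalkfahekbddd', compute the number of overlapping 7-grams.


String 'fachijahhgdkcbagalkfahekbddd' has length L = 28.
Number of overlapping n-grams = L - n + 1
Substituting: 28 - 7 + 1 = 22

22


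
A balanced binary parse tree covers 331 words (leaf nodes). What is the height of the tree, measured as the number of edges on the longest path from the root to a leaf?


In a balanced binary tree with n leaves the deepest leaf is ceil(log2(n)) edges below the root.
log2(331) = 8.3707
ceil(8.3707) = 9
height (edges) = 9

9


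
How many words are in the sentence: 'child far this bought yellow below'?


Counting words by splitting on spaces:
  Word 1: 'child'
  Word 2: 'far'
  Word 3: 'this'
  Word 4: 'bought'
  Word 5: 'yellow'
  Word 6: 'below'
Total words: 6

6


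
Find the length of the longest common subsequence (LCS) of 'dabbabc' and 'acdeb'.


DP table for LCS of 'dabbabc' and 'acdeb':
       a  c  d  e  b
    0  0  0  0  0  0
  d 0  0  0  1  1  1
  a 0  1  1  1  1  1
  b 0  1  1  1  1  2
  b 0  1  1  1  1  2
  a 0  1  1  1  1  2
  b 0  1  1  1  1  2
  c 0  1  2  2  2  2
LCS: 'db'
LCS length = 2

2


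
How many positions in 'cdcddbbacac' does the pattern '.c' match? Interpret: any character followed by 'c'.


Pattern: .c means any character followed by 'c'.
Scanning 'cdcddbbacac' position-by-position:
  Pos 0: window 'cd' -> no
  Pos 1: window 'dc' -> MATCH
  Pos 2: window 'cd' -> no
  Pos 3: window 'dd' -> no
  Pos 4: window 'db' -> no
  Pos 5: window 'bb' -> no
  Pos 6: window 'ba' -> no
  Pos 7: window 'ac' -> MATCH
  Pos 8: window 'ca' -> no
  Pos 9: window 'ac' -> MATCH
  Pos 10: window 'c' -> no
Total matches: 3

3


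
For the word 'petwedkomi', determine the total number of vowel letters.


Scanning each character of 'petwedkomi':
  Position 1: 'p' -> consonant (running count: 0)
  Position 2: 'e' -> vowel (running count: 1)
  Position 3: 't' -> consonant (running count: 1)
  Position 4: 'w' -> consonant (running count: 1)
  Position 5: 'e' -> vowel (running count: 2)
  Position 6: 'd' -> consonant (running count: 2)
  Position 7: 'k' -> consonant (running count: 2)
  Position 8: 'o' -> vowel (running count: 3)
  Position 9: 'm' -> consonant (running count: 3)
  Position 10: 'i' -> vowel (running count: 4)
Total vowels: 4

4


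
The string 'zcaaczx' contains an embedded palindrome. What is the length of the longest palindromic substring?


Scanning 'zcaaczx' for palindromic substrings.
Substring at positions 0-5: 'zcaacz'.
Check: reverse('zcaacz') = 'zcaacz' -> palindrome confirmed.
Neighbouring characters ('-' / 'x') break symmetry, so it cannot extend further.
No longer palindromic substring exists; longest length = 6

6


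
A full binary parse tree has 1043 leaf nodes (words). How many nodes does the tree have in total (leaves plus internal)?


Leaf nodes (terminals): 1043
Internal nodes = n - 1 = 1043 - 1 = 1042
Total = leaves + internal = 1043 + 1042 = 2085

2085


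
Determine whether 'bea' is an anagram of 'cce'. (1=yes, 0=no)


Sort characters of 'bea': 'abe'
Sort characters of 'cce': 'cce'
Sorted forms differ -> they are NOT anagrams
Result: 0

0


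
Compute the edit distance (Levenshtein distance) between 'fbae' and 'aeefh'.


Building DP table for s1='fbae' (len 4) and s2='aeefh' (len 5):
       a  e  e  f  h
    0  1  2  3  4  5
  f 1  1  2  3  3  4
  b 2  2  2  3  4  4
  a 3  2  3  3  4  5
  e 4  3  2  3  4  5
Edit distance = dp[4][5] = 5

5


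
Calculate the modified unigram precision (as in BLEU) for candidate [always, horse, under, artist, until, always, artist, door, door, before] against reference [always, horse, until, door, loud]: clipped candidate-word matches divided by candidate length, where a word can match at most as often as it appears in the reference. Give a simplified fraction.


Reference word counts: {'always': 1, 'door': 1, 'horse': 1, 'loud': 1, 'until': 1}
Checking each candidate word (with clipping):
  'always' -> in reference (ref count 1, used 1/1) -> match (matches: 1)
  'horse' -> in reference (ref count 1, used 1/1) -> match (matches: 2)
  'under' -> not in reference -> no match (matches: 2)
  'artist' -> not in reference -> no match (matches: 2)
  'until' -> in reference (ref count 1, used 1/1) -> match (matches: 3)
  'always' -> ref count 1 already used up (1/1) -> clipped, no match (matches: 3)
  'artist' -> not in reference -> no match (matches: 3)
  'door' -> in reference (ref count 1, used 1/1) -> match (matches: 4)
  'door' -> ref count 1 already used up (1/1) -> clipped, no match (matches: 4)
  'before' -> not in reference -> no match (matches: 4)
Clipped matches: 4, Candidate length: 10
Precision = 4/10 = 2/5

2/5


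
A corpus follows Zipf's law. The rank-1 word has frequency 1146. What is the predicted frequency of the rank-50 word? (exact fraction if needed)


Zipf's law: freq(rank) = f1 / rank
f1 = 1146, rank = 50
freq = 1146 / 50
GCD(1146, 50) = 2
Simplified: 573/25

573/25


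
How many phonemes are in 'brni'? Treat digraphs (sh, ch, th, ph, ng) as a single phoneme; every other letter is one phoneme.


Parsing 'brni' greedily, digraphs first:
  'b' -> consonant phoneme (phonemes so far: 1)
  'r' -> consonant phoneme (phonemes so far: 2)
  'n' -> consonant phoneme (phonemes so far: 3)
  'i' -> vowel phoneme (phonemes so far: 4)
Total phonemes: 4

4


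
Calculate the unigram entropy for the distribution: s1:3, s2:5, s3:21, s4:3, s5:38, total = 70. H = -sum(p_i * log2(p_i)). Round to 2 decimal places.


Computing entropy H = -sum(p_i * log2(p_i)):
  s1: p = 3/70 = 0.0429, -p*log2(p) = 0.1948
  s2: p = 5/70 = 0.0714, -p*log2(p) = 0.2720
  s3: p = 21/70 = 0.3000, -p*log2(p) = 0.5211
  s4: p = 3/70 = 0.0429, -p*log2(p) = 0.1948
  s5: p = 38/70 = 0.5429, -p*log2(p) = 0.4785
H = sum of terms = 1.6612
Rounded to 2 decimals: 1.66

1.66


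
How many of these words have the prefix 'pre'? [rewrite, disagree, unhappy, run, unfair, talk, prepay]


Checking each word for prefix 'pre':
  'rewrite' -> no (count: 0)
  'disagree' -> no (count: 0)
  'unhappy' -> no (count: 0)
  'run' -> no (count: 0)
  'unfair' -> no (count: 0)
  'talk' -> no (count: 0)
  'prepay' -> YES, starts with 'pre' (count: 1)
Total with prefix 'pre': 1

1


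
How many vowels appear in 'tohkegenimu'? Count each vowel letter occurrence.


Scanning each character of 'tohkegenimu':
  Position 1: 't' -> consonant (running count: 0)
  Position 2: 'o' -> vowel (running count: 1)
  Position 3: 'h' -> consonant (running count: 1)
  Position 4: 'k' -> consonant (running count: 1)
  Position 5: 'e' -> vowel (running count: 2)
  Position 6: 'g' -> consonant (running count: 2)
  Position 7: 'e' -> vowel (running count: 3)
  Position 8: 'n' -> consonant (running count: 3)
  Position 9: 'i' -> vowel (running count: 4)
  Position 10: 'm' -> consonant (running count: 4)
  Position 11: 'u' -> vowel (running count: 5)
Total vowels: 5

5


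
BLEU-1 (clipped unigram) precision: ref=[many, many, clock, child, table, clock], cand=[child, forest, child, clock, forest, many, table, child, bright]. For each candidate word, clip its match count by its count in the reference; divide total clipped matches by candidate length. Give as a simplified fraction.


Reference word counts: {'child': 1, 'clock': 2, 'many': 2, 'table': 1}
Checking each candidate word (with clipping):
  'child' -> in reference (ref count 1, used 1/1) -> match (matches: 1)
  'forest' -> not in reference -> no match (matches: 1)
  'child' -> ref count 1 already used up (1/1) -> clipped, no match (matches: 1)
  'clock' -> in reference (ref count 2, used 1/2) -> match (matches: 2)
  'forest' -> not in reference -> no match (matches: 2)
  'many' -> in reference (ref count 2, used 1/2) -> match (matches: 3)
  'table' -> in reference (ref count 1, used 1/1) -> match (matches: 4)
  'child' -> ref count 1 already used up (1/1) -> clipped, no match (matches: 4)
  'bright' -> not in reference -> no match (matches: 4)
Clipped matches: 4, Candidate length: 9
Precision = 4/9

4/9


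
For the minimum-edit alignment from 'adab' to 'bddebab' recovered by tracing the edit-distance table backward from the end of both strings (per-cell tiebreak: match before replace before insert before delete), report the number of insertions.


Edit distance = 4. Backtracking from cell (4, 7) with preference match > replace > insert > delete,
then listing the resulting alignment 'adab' -> 'bddebab' left to right:
  Step 1: insert 'b' [insertion #1]
  Step 2: replace a->d
  Step 3: keep 'd'
  Step 4: insert 'e' [insertion #2]
  Step 5: insert 'b' [insertion #3]
  Step 6: keep 'a'
  Step 7: keep 'b'
Total insertions: 3

3


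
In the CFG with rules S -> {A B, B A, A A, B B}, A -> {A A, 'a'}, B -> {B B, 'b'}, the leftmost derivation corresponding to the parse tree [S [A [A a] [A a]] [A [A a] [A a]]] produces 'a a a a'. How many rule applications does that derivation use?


Every bracketed nonterminal node [X ...] in the tree is produced by exactly one rule application.
Reading the tree off as a leftmost derivation:
  Step 1: S  =>  A A   (applied S -> A A)
  Step 2: A A  =>  A A A   (applied A -> A A)
  Step 3: A A A  =>  a A A   (applied A -> a)
  Step 4: a A A  =>  a a A   (applied A -> a)
  Step 5: a a A  =>  a a A A   (applied A -> A A)
  Step 6: a a A A  =>  a a a A   (applied A -> a)
  Step 7: a a a A  =>  a a a a   (applied A -> a)
Final yield: a a a a
Total rewrite steps: 7

7


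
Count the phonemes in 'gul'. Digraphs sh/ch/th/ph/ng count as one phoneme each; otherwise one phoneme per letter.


Parsing 'gul' greedily, digraphs first:
  'g' -> consonant phoneme (phonemes so far: 1)
  'u' -> vowel phoneme (phonemes so far: 2)
  'l' -> consonant phoneme (phonemes so far: 3)
Total phonemes: 3

3


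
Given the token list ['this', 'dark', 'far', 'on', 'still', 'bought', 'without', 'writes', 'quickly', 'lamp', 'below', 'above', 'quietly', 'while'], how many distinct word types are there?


Listing all tokens and tracking unique types:
  Token 1: 'this' -> NEW (unique so far: 1)
  Token 2: 'dark' -> NEW (unique so far: 2)
  Token 3: 'far' -> NEW (unique so far: 3)
  Token 4: 'on' -> NEW (unique so far: 4)
  Token 5: 'still' -> NEW (unique so far: 5)
  Token 6: 'bought' -> NEW (unique so far: 6)
  Token 7: 'without' -> NEW (unique so far: 7)
  Token 8: 'writes' -> NEW (unique so far: 8)
  Token 9: 'quickly' -> NEW (unique so far: 9)
  Token 10: 'lamp' -> NEW (unique so far: 10)
  Token 11: 'below' -> NEW (unique so far: 11)
  Token 12: 'above' -> NEW (unique so far: 12)
  Token 13: 'quietly' -> NEW (unique so far: 13)
  Token 14: 'while' -> NEW (unique so far: 14)
Unique types: ('above', 'below', 'bought', 'dark', 'far', 'lamp', 'on', 'quickly', 'quietly', 'still', 'this', 'while', 'without', 'writes')
Vocabulary size: 14

14


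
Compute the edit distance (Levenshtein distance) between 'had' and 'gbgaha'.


Building DP table for s1='had' (len 3) and s2='gbgaha' (len 6):
       g  b  g  a  h  a
    0  1  2  3  4  5  6
  h 1  1  2  3  4  4  5
  a 2  2  2  3  3  4  4
  d 3  3  3  3  4  4  5
Edit distance = dp[3][6] = 5

5


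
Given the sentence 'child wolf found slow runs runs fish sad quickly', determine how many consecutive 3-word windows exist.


Word trigrams from [9] words:
  Trigram 1: (child wolf found)
  Trigram 2: (wolf found slow)
  Trigram 3: (found slow runs)
  Trigram 4: (slow runs runs)
  Trigram 5: (runs runs fish)
  Trigram 6: (runs fish sad)
  Trigram 7: (fish sad quickly)
Total word trigrams: 9 - 2 = 7

7


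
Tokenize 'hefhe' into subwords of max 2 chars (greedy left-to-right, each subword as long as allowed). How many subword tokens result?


'hefhe' has 5 characters.
Chunking with max size 2:
  Chunk 1: 'he' (positions 0-1)
  Chunk 2: 'fh' (positions 2-3)
  Chunk 3: 'e' (positions 4-4)
Total chunks: ceil(5 / 2) = 3

3


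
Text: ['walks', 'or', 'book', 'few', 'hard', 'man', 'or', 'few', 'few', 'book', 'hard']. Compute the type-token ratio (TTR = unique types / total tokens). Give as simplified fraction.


Tokens: 11
Unique types: ('book', 'few', 'hard', 'man', 'or', 'walks') = 6
TTR = 6/11
Already in lowest terms.

6/11


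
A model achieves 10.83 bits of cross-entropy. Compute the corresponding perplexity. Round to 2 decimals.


Perplexity formula: PP = 2^H
H = 10.83
PP = 2^10.83
Decompose: 2^10.83 = 2^10 * 2^0.83
2^10 = 1024, 2^0.83 ~ 1.7776854
PP ~ 1024 * 1.7776854 = 1820.3498496
Rounded to 2 decimals: 1820.35

1820.35


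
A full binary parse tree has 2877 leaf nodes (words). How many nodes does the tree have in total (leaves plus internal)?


Leaf nodes (terminals): 2877
Internal nodes = n - 1 = 2877 - 1 = 2876
Total = leaves + internal = 2877 + 2876 = 5753

5753


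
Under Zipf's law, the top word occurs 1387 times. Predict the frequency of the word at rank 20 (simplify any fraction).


Zipf's law: freq(rank) = f1 / rank
f1 = 1387, rank = 20
freq = 1387 / 20
GCD(1387, 20) = 1
Simplified: 1387/20

1387/20


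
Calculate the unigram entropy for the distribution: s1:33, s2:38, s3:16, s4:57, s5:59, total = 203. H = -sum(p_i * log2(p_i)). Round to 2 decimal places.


Computing entropy H = -sum(p_i * log2(p_i)):
  s1: p = 33/203 = 0.1626, -p*log2(p) = 0.4261
  s2: p = 38/203 = 0.1872, -p*log2(p) = 0.4525
  s3: p = 16/203 = 0.0788, -p*log2(p) = 0.2889
  s4: p = 57/203 = 0.2808, -p*log2(p) = 0.5145
  s5: p = 59/203 = 0.2906, -p*log2(p) = 0.5181
H = sum of terms = 2.2001
Rounded to 2 decimals: 2.20

2.20


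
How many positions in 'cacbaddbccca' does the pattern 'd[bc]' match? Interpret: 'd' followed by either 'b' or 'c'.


Pattern: d[bc] means 'd' followed by either 'b' or 'c'.
Scanning 'cacbaddbccca' position-by-position:
  Pos 0: window 'ca' -> no
  Pos 1: window 'ac' -> no
  Pos 2: window 'cb' -> no
  Pos 3: window 'ba' -> no
  Pos 4: window 'ad' -> no
  Pos 5: window 'dd' -> no
  Pos 6: window 'db' -> MATCH
  Pos 7: window 'bc' -> no
  Pos 8: window 'cc' -> no
  Pos 9: window 'cc' -> no
  Pos 10: window 'ca' -> no
  Pos 11: window 'a' -> no
Total matches: 1

1


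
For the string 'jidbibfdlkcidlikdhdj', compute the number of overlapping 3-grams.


String 'jidbibfdlkcidlikdhdj' has length L = 20.
Number of overlapping n-grams = L - n + 1
Substituting: 20 - 3 + 1 = 18

18


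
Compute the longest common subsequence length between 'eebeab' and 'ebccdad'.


DP table for LCS of 'eebeab' and 'ebccdad':
       e  b  c  c  d  a  d
    0  0  0  0  0  0  0  0
  e 0  1  1  1  1  1  1  1
  e 0  1  1  1  1  1  1  1
  b 0  1  2  2  2  2  2  2
  e 0  1  2  2  2  2  2  2
  a 0  1  2  2  2  2  3  3
  b 0  1  2  2  2  2  3  3
LCS: 'eba'
LCS length = 3

3


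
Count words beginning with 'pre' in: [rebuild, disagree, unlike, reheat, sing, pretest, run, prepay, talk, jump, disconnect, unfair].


Checking each word for prefix 'pre':
  'rebuild' -> no (count: 0)
  'disagree' -> no (count: 0)
  'unlike' -> no (count: 0)
  'reheat' -> no (count: 0)
  'sing' -> no (count: 0)
  'pretest' -> YES, starts with 'pre' (count: 1)
  'run' -> no (count: 1)
  'prepay' -> YES, starts with 'pre' (count: 2)
  'talk' -> no (count: 2)
  'jump' -> no (count: 2)
  'disconnect' -> no (count: 2)
  'unfair' -> no (count: 2)
Total with prefix 'pre': 2

2


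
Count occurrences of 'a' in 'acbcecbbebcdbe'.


Scanning 'acbcecbbebcdbe' for 'a':
  Position 0: 'a' -> MATCH (count: 1)
Total occurrences of 'a': 1

1


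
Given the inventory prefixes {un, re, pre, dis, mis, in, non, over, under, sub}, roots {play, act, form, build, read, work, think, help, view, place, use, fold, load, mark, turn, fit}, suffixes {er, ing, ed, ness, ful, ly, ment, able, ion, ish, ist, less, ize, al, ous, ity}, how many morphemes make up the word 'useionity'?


Segmenting 'useionity' against the inventory:
  'use' -> root (morpheme 1)
  'ion' -> suffix (morpheme 2)
  'ity' -> suffix (morpheme 3)
Total morphemes: 3

3


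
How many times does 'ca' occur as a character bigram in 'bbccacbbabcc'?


Scanning 'bbccacbbabcc' for bigram 'ca':
  Position 0: 'bb' -> no
  Position 1: 'bc' -> no
  Position 2: 'cc' -> no
  Position 3: 'ca' -> MATCH
  Position 4: 'ac' -> no
  Position 5: 'cb' -> no
  Position 6: 'bb' -> no
  Position 7: 'ba' -> no
  Position 8: 'ab' -> no
  Position 9: 'bc' -> no
  Position 10: 'cc' -> no
Total matches: 1

1


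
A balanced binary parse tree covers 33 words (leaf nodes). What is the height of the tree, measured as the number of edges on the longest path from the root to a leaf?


In a balanced binary tree with n leaves the deepest leaf is ceil(log2(n)) edges below the root.
log2(33) = 5.0444
ceil(5.0444) = 6
height (edges) = 6

6


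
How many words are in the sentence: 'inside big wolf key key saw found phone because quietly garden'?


Counting words by splitting on spaces:
  Word 1: 'inside'
  Word 2: 'big'
  Word 3: 'wolf'
  Word 4: 'key'
  Word 5: 'key'
  Word 6: 'saw'
  Word 7: 'found'
  Word 8: 'phone'
  Word 9: 'because'
  Word 10: 'quietly'
  Word 11: 'garden'
Total words: 11

11


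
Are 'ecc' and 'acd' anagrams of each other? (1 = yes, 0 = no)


Sort characters of 'ecc': 'cce'
Sort characters of 'acd': 'acd'
Sorted forms differ -> they are NOT anagrams
Result: 0

0


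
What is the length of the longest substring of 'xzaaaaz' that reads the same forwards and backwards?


Scanning 'xzaaaaz' for palindromic substrings.
Substring at positions 1-6: 'zaaaaz'.
Check: reverse('zaaaaz') = 'zaaaaz' -> palindrome confirmed.
Neighbouring characters ('x' / '-') break symmetry, so it cannot extend further.
No longer palindromic substring exists; longest length = 6

6


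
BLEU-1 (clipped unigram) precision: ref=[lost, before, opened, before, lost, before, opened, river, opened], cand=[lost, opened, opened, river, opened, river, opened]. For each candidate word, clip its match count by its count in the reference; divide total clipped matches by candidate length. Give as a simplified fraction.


Reference word counts: {'before': 3, 'lost': 2, 'opened': 3, 'river': 1}
Checking each candidate word (with clipping):
  'lost' -> in reference (ref count 2, used 1/2) -> match (matches: 1)
  'opened' -> in reference (ref count 3, used 1/3) -> match (matches: 2)
  'opened' -> in reference (ref count 3, used 2/3) -> match (matches: 3)
  'river' -> in reference (ref count 1, used 1/1) -> match (matches: 4)
  'opened' -> in reference (ref count 3, used 3/3) -> match (matches: 5)
  'river' -> ref count 1 already used up (1/1) -> clipped, no match (matches: 5)
  'opened' -> ref count 3 already used up (3/3) -> clipped, no match (matches: 5)
Clipped matches: 5, Candidate length: 7
Precision = 5/7

5/7
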